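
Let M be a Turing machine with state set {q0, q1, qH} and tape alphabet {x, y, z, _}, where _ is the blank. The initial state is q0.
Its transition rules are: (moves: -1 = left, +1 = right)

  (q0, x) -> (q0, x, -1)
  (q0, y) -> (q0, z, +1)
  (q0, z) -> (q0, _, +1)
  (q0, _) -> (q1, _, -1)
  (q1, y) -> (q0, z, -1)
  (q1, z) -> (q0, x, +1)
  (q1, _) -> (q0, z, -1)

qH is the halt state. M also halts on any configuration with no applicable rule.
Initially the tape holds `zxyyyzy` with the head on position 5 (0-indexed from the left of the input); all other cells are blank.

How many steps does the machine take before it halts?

5

q0 | zxyyy[z]y_   read z → write _, move +1, go to q0
q0 | zxyyy_[y]_   read y → write z, move +1, go to q0
q0 | zxyyy_z[_]   read _ → write _, move -1, go to q1
q1 | zxyyy_[z]_   read z → write x, move +1, go to q0
q0 | zxyyy_x[_]   read _ → write _, move -1, go to q1
q1 | zxyyy_[x]_
M halts after 5 transitions.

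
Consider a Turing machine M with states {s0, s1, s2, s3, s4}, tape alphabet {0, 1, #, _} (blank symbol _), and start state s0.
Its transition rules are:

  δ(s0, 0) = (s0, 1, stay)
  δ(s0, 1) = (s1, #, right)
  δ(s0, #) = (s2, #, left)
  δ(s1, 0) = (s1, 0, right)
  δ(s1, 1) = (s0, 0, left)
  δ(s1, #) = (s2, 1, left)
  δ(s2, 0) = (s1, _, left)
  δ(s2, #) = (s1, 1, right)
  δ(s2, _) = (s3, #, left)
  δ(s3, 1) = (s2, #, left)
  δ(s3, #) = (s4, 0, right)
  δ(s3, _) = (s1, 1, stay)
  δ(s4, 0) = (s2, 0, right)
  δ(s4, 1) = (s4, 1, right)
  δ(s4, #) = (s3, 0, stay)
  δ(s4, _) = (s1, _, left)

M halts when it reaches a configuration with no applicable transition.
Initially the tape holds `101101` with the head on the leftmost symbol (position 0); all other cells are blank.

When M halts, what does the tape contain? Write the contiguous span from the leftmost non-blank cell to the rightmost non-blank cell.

s0 | [1]01101_   read 1 → write #, move right, go to s1
s1 | #[0]1101_   read 0 → write 0, move right, go to s1
s1 | #0[1]101_   read 1 → write 0, move left, go to s0
s0 | #[0]0101_   read 0 → write 1, move stay, go to s0
s0 | #[1]0101_   read 1 → write #, move right, go to s1
s1 | ##[0]101_   read 0 → write 0, move right, go to s1
s1 | ##0[1]01_   read 1 → write 0, move left, go to s0
s0 | ##[0]001_   read 0 → write 1, move stay, go to s0
s0 | ##[1]001_   read 1 → write #, move right, go to s1
s1 | ###[0]01_   read 0 → write 0, move right, go to s1
s1 | ###0[0]1_   read 0 → write 0, move right, go to s1
s1 | ###00[1]_   read 1 → write 0, move left, go to s0
s0 | ###0[0]0_   read 0 → write 1, move stay, go to s0
s0 | ###0[1]0_   read 1 → write #, move right, go to s1
s1 | ###0#[0]_   read 0 → write 0, move right, go to s1
s1 | ###0#0[_]
The non-blank tape span at halt is ###0#0.

###0#0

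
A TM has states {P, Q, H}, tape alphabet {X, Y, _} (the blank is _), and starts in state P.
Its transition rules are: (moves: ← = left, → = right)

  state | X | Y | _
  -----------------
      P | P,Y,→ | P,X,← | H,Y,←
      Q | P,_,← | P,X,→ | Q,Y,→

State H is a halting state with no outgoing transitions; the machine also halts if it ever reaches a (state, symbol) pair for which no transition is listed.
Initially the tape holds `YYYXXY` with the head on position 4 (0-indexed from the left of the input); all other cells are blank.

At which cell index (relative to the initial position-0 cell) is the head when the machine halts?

5

P | YYYX[X]Y_   read X → write Y, move →, go to P
P | YYYXY[Y]_   read Y → write X, move ←, go to P
P | YYYX[Y]X_   read Y → write X, move ←, go to P
P | YYY[X]XX_   read X → write Y, move →, go to P
P | YYYY[X]X_   read X → write Y, move →, go to P
P | YYYYY[X]_   read X → write Y, move →, go to P
P | YYYYYY[_]   read _ → write Y, move ←, go to H
H | YYYYY[Y]Y
At halt the head is at cell 5.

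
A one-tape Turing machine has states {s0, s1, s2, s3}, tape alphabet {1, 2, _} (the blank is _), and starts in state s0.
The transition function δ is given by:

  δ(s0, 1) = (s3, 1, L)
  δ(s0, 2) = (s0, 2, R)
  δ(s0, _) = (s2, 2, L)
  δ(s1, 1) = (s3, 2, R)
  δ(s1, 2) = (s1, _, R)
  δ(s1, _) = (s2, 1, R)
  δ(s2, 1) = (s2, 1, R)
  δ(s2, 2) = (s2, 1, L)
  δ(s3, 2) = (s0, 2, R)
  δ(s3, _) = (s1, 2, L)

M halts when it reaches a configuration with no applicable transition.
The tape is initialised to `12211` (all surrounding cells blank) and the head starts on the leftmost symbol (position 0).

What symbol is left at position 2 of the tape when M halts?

s0 | __[1]2211_   read 1 → write 1, move L, go to s3
s3 | _[_]12211_   read _ → write 2, move L, go to s1
s1 | [_]212211_   read _ → write 1, move R, go to s2
s2 | 1[2]12211_   read 2 → write 1, move L, go to s2
s2 | [1]112211_   read 1 → write 1, move R, go to s2
s2 | 1[1]12211_   read 1 → write 1, move R, go to s2
s2 | 11[1]2211_   read 1 → write 1, move R, go to s2
s2 | 111[2]211_   read 2 → write 1, move L, go to s2
s2 | 11[1]1211_   read 1 → write 1, move R, go to s2
s2 | 111[1]211_   read 1 → write 1, move R, go to s2
s2 | 1111[2]11_   read 2 → write 1, move L, go to s2
s2 | 111[1]111_   read 1 → write 1, move R, go to s2
s2 | 1111[1]11_   read 1 → write 1, move R, go to s2
s2 | 11111[1]1_   read 1 → write 1, move R, go to s2
s2 | 111111[1]_   read 1 → write 1, move R, go to s2
s2 | 1111111[_]
Cell 2 holds 1 when M halts.

1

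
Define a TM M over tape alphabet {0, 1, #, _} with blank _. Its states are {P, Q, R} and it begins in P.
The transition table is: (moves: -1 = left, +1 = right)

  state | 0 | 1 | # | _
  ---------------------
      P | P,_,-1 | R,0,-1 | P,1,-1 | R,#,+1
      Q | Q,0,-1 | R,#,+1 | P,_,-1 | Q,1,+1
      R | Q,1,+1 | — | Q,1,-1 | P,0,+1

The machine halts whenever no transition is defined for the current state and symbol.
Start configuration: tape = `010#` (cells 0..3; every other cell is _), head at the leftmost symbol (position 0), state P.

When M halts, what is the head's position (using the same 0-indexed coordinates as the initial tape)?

state=P head=0 tape=__[0]10#   (P,0)→(P,_,-1)
state=P head=-1 tape=_[_]_10#   (P,_)→(R,#,+1)
state=R head=0 tape=_#[_]10#   (R,_)→(P,0,+1)
state=P head=1 tape=_#0[1]0#   (P,1)→(R,0,-1)
state=R head=0 tape=_#[0]00#   (R,0)→(Q,1,+1)
state=Q head=1 tape=_#1[0]0#   (Q,0)→(Q,0,-1)
state=Q head=0 tape=_#[1]00#   (Q,1)→(R,#,+1)
state=R head=1 tape=_##[0]0#   (R,0)→(Q,1,+1)
state=Q head=2 tape=_##1[0]#   (Q,0)→(Q,0,-1)
state=Q head=1 tape=_##[1]0#   (Q,1)→(R,#,+1)
state=R head=2 tape=_###[0]#   (R,0)→(Q,1,+1)
state=Q head=3 tape=_###1[#]   (Q,#)→(P,_,-1)
state=P head=2 tape=_###[1]_   (P,1)→(R,0,-1)
state=R head=1 tape=_##[#]0_   (R,#)→(Q,1,-1)
state=Q head=0 tape=_#[#]10_   (Q,#)→(P,_,-1)
state=P head=-1 tape=_[#]_10_   (P,#)→(P,1,-1)
state=P head=-2 tape=[_]1_10_   (P,_)→(R,#,+1)
state=R head=-1 tape=#[1]_10_
At halt the head is at cell -1.

-1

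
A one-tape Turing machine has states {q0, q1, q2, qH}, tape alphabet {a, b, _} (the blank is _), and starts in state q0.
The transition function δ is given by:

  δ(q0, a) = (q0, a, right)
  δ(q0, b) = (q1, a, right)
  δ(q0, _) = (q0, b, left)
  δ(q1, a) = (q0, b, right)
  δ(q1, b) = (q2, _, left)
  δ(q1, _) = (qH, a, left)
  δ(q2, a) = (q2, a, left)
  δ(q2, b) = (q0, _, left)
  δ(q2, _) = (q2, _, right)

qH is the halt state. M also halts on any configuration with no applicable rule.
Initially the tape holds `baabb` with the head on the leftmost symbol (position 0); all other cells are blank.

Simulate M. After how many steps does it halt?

state=q0 head=0 tape=[b]aabb_   (q0,b)→(q1,a,right)
state=q1 head=1 tape=a[a]abb_   (q1,a)→(q0,b,right)
state=q0 head=2 tape=ab[a]bb_   (q0,a)→(q0,a,right)
state=q0 head=3 tape=aba[b]b_   (q0,b)→(q1,a,right)
state=q1 head=4 tape=abaa[b]_   (q1,b)→(q2,_,left)
state=q2 head=3 tape=aba[a]__   (q2,a)→(q2,a,left)
state=q2 head=2 tape=ab[a]a__   (q2,a)→(q2,a,left)
state=q2 head=1 tape=a[b]aa__   (q2,b)→(q0,_,left)
state=q0 head=0 tape=[a]_aa__   (q0,a)→(q0,a,right)
state=q0 head=1 tape=a[_]aa__   (q0,_)→(q0,b,left)
state=q0 head=0 tape=[a]baa__   (q0,a)→(q0,a,right)
state=q0 head=1 tape=a[b]aa__   (q0,b)→(q1,a,right)
state=q1 head=2 tape=aa[a]a__   (q1,a)→(q0,b,right)
state=q0 head=3 tape=aab[a]__   (q0,a)→(q0,a,right)
state=q0 head=4 tape=aaba[_]_   (q0,_)→(q0,b,left)
state=q0 head=3 tape=aab[a]b_   (q0,a)→(q0,a,right)
state=q0 head=4 tape=aaba[b]_   (q0,b)→(q1,a,right)
state=q1 head=5 tape=aabaa[_]   (q1,_)→(qH,a,left)
state=qH head=4 tape=aaba[a]a
M halts after 18 transitions.

18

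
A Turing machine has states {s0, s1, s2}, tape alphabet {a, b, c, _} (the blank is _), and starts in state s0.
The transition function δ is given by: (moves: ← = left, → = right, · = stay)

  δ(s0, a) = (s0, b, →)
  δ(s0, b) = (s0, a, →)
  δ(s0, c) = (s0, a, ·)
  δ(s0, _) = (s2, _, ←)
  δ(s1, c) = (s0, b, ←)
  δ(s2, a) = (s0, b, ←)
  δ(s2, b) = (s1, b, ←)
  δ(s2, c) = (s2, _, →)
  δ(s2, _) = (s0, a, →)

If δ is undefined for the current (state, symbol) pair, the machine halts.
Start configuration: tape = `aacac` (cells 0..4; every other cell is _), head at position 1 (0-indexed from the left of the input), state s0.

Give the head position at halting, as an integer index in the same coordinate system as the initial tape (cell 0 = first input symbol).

s0 | a[a]cac_   read a → write b, move →, go to s0
s0 | ab[c]ac_   read c → write a, move ·, go to s0
s0 | ab[a]ac_   read a → write b, move →, go to s0
s0 | abb[a]c_   read a → write b, move →, go to s0
s0 | abbb[c]_   read c → write a, move ·, go to s0
s0 | abbb[a]_   read a → write b, move →, go to s0
s0 | abbbb[_]   read _ → write _, move ←, go to s2
s2 | abbb[b]_   read b → write b, move ←, go to s1
s1 | abb[b]b_
At halt the head is at cell 3.

3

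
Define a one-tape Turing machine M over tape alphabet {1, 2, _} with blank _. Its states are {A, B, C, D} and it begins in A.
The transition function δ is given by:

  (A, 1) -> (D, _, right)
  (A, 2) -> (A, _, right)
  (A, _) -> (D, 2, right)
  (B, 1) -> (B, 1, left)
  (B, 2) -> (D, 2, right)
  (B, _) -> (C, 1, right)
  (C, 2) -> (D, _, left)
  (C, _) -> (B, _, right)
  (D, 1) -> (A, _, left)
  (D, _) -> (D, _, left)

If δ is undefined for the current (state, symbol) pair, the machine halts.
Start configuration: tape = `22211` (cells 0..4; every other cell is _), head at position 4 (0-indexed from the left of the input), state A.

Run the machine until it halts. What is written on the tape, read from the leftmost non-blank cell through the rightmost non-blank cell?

A | 2221[1]_   read 1 → write _, move right, go to D
D | 2221_[_]   read _ → write _, move left, go to D
D | 2221[_]_   read _ → write _, move left, go to D
D | 222[1]__   read 1 → write _, move left, go to A
A | 22[2]___   read 2 → write _, move right, go to A
A | 22_[_]__   read _ → write 2, move right, go to D
D | 22_2[_]_   read _ → write _, move left, go to D
D | 22_[2]__
The non-blank tape span at halt is 22_2.

22_2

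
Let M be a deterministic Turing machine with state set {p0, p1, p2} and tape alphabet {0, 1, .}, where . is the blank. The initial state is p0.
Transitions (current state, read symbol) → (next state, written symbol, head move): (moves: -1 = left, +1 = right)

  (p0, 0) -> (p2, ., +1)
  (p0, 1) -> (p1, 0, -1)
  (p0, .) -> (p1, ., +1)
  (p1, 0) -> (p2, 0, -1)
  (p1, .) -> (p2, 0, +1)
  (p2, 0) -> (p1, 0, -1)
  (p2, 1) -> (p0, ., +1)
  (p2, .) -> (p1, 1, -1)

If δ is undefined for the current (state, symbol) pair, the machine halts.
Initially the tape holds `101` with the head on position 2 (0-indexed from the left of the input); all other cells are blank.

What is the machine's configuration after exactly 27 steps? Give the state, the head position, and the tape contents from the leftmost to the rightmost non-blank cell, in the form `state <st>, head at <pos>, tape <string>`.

p0 | ...10[1]   read 1 → write 0, move -1, go to p1
p1 | ...1[0]0   read 0 → write 0, move -1, go to p2
p2 | ...[1]00   read 1 → write ., move +1, go to p0
p0 | ....[0]0   read 0 → write ., move +1, go to p2
p2 | .....[0]   read 0 → write 0, move -1, go to p1
p1 | ....[.]0   read . → write 0, move +1, go to p2
p2 | ....0[0]   read 0 → write 0, move -1, go to p1
p1 | ....[0]0   read 0 → write 0, move -1, go to p2
p2 | ...[.]00   read . → write 1, move -1, go to p1
p1 | ..[.]100   read . → write 0, move +1, go to p2
p2 | ..0[1]00   read 1 → write ., move +1, go to p0
p0 | ..0.[0]0   read 0 → write ., move +1, go to p2
p2 | ..0..[0]   read 0 → write 0, move -1, go to p1
p1 | ..0.[.]0   read . → write 0, move +1, go to p2
p2 | ..0.0[0]   read 0 → write 0, move -1, go to p1
p1 | ..0.[0]0   read 0 → write 0, move -1, go to p2
p2 | ..0[.]00   read . → write 1, move -1, go to p1
p1 | ..[0]100   read 0 → write 0, move -1, go to p2
p2 | .[.]0100   read . → write 1, move -1, go to p1
p1 | [.]10100   read . → write 0, move +1, go to p2
p2 | 0[1]0100   read 1 → write ., move +1, go to p0
p0 | 0.[0]100   read 0 → write ., move +1, go to p2
p2 | 0..[1]00   read 1 → write ., move +1, go to p0
p0 | 0...[0]0   read 0 → write ., move +1, go to p2
p2 | 0....[0]   read 0 → write 0, move -1, go to p1
p1 | 0...[.]0   read . → write 0, move +1, go to p2
p2 | 0...0[0]   read 0 → write 0, move -1, go to p1
p1 | 0...[0]0
After 27 steps: state p1, head at 1, tape 0...00.

state p1, head at 1, tape 0...00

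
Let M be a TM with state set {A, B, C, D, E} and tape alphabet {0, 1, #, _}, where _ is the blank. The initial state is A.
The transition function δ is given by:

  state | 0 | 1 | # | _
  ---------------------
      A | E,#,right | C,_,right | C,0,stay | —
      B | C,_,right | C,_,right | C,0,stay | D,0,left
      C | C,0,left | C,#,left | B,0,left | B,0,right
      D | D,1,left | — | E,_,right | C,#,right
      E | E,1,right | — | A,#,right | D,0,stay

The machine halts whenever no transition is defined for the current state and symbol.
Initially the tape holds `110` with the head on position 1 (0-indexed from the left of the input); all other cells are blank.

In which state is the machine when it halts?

D

state=A head=1 tape=1[1]0__   (A,1)→(C,_,right)
state=C head=2 tape=1_[0]__   (C,0)→(C,0,left)
state=C head=1 tape=1[_]0__   (C,_)→(B,0,right)
state=B head=2 tape=10[0]__   (B,0)→(C,_,right)
state=C head=3 tape=10_[_]_   (C,_)→(B,0,right)
state=B head=4 tape=10_0[_]   (B,_)→(D,0,left)
state=D head=3 tape=10_[0]0   (D,0)→(D,1,left)
state=D head=2 tape=10[_]10   (D,_)→(C,#,right)
state=C head=3 tape=10#[1]0   (C,1)→(C,#,left)
state=C head=2 tape=10[#]#0   (C,#)→(B,0,left)
state=B head=1 tape=1[0]0#0   (B,0)→(C,_,right)
state=C head=2 tape=1_[0]#0   (C,0)→(C,0,left)
state=C head=1 tape=1[_]0#0   (C,_)→(B,0,right)
state=B head=2 tape=10[0]#0   (B,0)→(C,_,right)
state=C head=3 tape=10_[#]0   (C,#)→(B,0,left)
state=B head=2 tape=10[_]00   (B,_)→(D,0,left)
state=D head=1 tape=1[0]000   (D,0)→(D,1,left)
state=D head=0 tape=[1]1000
No transition is defined for (D, 1); M halts in state D.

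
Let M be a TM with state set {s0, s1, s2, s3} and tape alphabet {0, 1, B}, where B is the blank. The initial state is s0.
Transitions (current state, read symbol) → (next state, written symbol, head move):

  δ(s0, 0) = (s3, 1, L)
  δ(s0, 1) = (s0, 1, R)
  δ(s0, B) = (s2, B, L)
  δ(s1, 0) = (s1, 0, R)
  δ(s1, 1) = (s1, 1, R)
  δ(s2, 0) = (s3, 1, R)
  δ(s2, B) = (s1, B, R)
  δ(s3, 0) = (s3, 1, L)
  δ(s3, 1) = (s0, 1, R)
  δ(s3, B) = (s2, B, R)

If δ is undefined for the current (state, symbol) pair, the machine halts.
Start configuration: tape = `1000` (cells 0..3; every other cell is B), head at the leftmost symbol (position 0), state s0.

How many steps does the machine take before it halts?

11

s0 | [1]000B   read 1 → write 1, move R, go to s0
s0 | 1[0]00B   read 0 → write 1, move L, go to s3
s3 | [1]100B   read 1 → write 1, move R, go to s0
s0 | 1[1]00B   read 1 → write 1, move R, go to s0
s0 | 11[0]0B   read 0 → write 1, move L, go to s3
s3 | 1[1]10B   read 1 → write 1, move R, go to s0
s0 | 11[1]0B   read 1 → write 1, move R, go to s0
s0 | 111[0]B   read 0 → write 1, move L, go to s3
s3 | 11[1]1B   read 1 → write 1, move R, go to s0
s0 | 111[1]B   read 1 → write 1, move R, go to s0
s0 | 1111[B]   read B → write B, move L, go to s2
s2 | 111[1]B
M halts after 11 transitions.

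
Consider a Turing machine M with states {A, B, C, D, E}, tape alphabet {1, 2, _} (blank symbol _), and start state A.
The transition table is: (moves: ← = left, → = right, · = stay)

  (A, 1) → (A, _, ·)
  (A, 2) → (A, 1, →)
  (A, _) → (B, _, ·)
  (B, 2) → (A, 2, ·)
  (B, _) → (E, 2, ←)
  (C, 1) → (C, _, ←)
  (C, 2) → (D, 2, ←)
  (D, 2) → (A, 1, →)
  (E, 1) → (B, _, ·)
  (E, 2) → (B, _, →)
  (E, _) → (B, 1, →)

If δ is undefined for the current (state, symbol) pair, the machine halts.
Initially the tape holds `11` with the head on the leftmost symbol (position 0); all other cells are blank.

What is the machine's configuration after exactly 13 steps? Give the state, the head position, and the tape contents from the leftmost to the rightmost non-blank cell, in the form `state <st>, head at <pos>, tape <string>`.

state E, head at -2, tape 222

A | __[1]1   read 1 → write _, move ·, go to A
A | __[_]1   read _ → write _, move ·, go to B
B | __[_]1   read _ → write 2, move ←, go to E
E | _[_]21   read _ → write 1, move →, go to B
B | _1[2]1   read 2 → write 2, move ·, go to A
A | _1[2]1   read 2 → write 1, move →, go to A
A | _11[1]   read 1 → write _, move ·, go to A
A | _11[_]   read _ → write _, move ·, go to B
B | _11[_]   read _ → write 2, move ←, go to E
E | _1[1]2   read 1 → write _, move ·, go to B
B | _1[_]2   read _ → write 2, move ←, go to E
E | _[1]22   read 1 → write _, move ·, go to B
B | _[_]22   read _ → write 2, move ←, go to E
E | [_]222
After 13 steps: state E, head at -2, tape 222.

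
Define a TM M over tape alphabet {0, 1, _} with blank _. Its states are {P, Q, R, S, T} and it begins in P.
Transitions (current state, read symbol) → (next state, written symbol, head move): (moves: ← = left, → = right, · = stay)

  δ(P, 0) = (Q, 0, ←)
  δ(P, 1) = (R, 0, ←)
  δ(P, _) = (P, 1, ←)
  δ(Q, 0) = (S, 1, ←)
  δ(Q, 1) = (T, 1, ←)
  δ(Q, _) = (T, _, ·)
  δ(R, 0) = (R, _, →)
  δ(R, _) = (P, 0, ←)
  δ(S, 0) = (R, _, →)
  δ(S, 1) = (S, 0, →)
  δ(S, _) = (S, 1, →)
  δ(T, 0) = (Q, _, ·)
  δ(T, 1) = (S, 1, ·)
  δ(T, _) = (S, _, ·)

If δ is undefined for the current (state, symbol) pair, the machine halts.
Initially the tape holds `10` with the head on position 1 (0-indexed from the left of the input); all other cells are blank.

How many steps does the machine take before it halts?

14

state=P head=1 tape=__1[0]_   (P,0)→(Q,0,←)
state=Q head=0 tape=__[1]0_   (Q,1)→(T,1,←)
state=T head=-1 tape=_[_]10_   (T,_)→(S,_,·)
state=S head=-1 tape=_[_]10_   (S,_)→(S,1,→)
state=S head=0 tape=_1[1]0_   (S,1)→(S,0,→)
state=S head=1 tape=_10[0]_   (S,0)→(R,_,→)
state=R head=2 tape=_10_[_]   (R,_)→(P,0,←)
state=P head=1 tape=_10[_]0   (P,_)→(P,1,←)
state=P head=0 tape=_1[0]10   (P,0)→(Q,0,←)
state=Q head=-1 tape=_[1]010   (Q,1)→(T,1,←)
state=T head=-2 tape=[_]1010   (T,_)→(S,_,·)
state=S head=-2 tape=[_]1010   (S,_)→(S,1,→)
state=S head=-1 tape=1[1]010   (S,1)→(S,0,→)
state=S head=0 tape=10[0]10   (S,0)→(R,_,→)
state=R head=1 tape=10_[1]0
M halts after 14 transitions.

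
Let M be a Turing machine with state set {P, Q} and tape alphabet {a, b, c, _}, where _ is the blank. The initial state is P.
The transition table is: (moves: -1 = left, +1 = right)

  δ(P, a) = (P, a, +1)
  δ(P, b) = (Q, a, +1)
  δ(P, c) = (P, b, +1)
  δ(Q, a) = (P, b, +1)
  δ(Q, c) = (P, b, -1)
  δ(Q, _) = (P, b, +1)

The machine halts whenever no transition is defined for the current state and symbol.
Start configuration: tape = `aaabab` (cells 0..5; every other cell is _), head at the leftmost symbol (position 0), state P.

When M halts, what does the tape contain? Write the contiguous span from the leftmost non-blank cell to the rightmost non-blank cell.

aaaabab

P | [a]aabab__   read a → write a, move +1, go to P
P | a[a]abab__   read a → write a, move +1, go to P
P | aa[a]bab__   read a → write a, move +1, go to P
P | aaa[b]ab__   read b → write a, move +1, go to Q
Q | aaaa[a]b__   read a → write b, move +1, go to P
P | aaaab[b]__   read b → write a, move +1, go to Q
Q | aaaaba[_]_   read _ → write b, move +1, go to P
P | aaaabab[_]
The non-blank tape span at halt is aaaabab.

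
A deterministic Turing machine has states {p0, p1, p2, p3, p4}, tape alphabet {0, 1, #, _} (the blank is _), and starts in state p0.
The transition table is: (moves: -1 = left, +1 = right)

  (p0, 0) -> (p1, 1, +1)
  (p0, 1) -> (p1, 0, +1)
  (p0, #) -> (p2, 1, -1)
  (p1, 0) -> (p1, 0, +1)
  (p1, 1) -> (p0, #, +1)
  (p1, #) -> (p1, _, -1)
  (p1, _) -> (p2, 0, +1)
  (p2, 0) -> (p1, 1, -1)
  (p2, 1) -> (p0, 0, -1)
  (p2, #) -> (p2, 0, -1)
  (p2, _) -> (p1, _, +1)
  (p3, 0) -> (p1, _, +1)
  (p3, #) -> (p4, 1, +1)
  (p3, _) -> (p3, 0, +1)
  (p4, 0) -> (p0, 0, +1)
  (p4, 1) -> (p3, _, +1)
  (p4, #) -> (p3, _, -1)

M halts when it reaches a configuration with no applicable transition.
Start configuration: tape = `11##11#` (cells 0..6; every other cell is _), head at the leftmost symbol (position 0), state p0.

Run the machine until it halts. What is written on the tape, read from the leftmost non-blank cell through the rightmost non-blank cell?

10##_101

state=p0 head=0 tape=_[1]1##11#   (p0,1)→(p1,0,+1)
state=p1 head=1 tape=_0[1]##11#   (p1,1)→(p0,#,+1)
state=p0 head=2 tape=_0#[#]#11#   (p0,#)→(p2,1,-1)
state=p2 head=1 tape=_0[#]1#11#   (p2,#)→(p2,0,-1)
state=p2 head=0 tape=_[0]01#11#   (p2,0)→(p1,1,-1)
state=p1 head=-1 tape=[_]101#11#   (p1,_)→(p2,0,+1)
state=p2 head=0 tape=0[1]01#11#   (p2,1)→(p0,0,-1)
state=p0 head=-1 tape=[0]001#11#   (p0,0)→(p1,1,+1)
state=p1 head=0 tape=1[0]01#11#   (p1,0)→(p1,0,+1)
state=p1 head=1 tape=10[0]1#11#   (p1,0)→(p1,0,+1)
state=p1 head=2 tape=100[1]#11#   (p1,1)→(p0,#,+1)
state=p0 head=3 tape=100#[#]11#   (p0,#)→(p2,1,-1)
state=p2 head=2 tape=100[#]111#   (p2,#)→(p2,0,-1)
state=p2 head=1 tape=10[0]0111#   (p2,0)→(p1,1,-1)
state=p1 head=0 tape=1[0]10111#   (p1,0)→(p1,0,+1)
state=p1 head=1 tape=10[1]0111#   (p1,1)→(p0,#,+1)
state=p0 head=2 tape=10#[0]111#   (p0,0)→(p1,1,+1)
state=p1 head=3 tape=10#1[1]11#   (p1,1)→(p0,#,+1)
state=p0 head=4 tape=10#1#[1]1#   (p0,1)→(p1,0,+1)
state=p1 head=5 tape=10#1#0[1]#   (p1,1)→(p0,#,+1)
state=p0 head=6 tape=10#1#0#[#]   (p0,#)→(p2,1,-1)
state=p2 head=5 tape=10#1#0[#]1   (p2,#)→(p2,0,-1)
state=p2 head=4 tape=10#1#[0]01   (p2,0)→(p1,1,-1)
state=p1 head=3 tape=10#1[#]101   (p1,#)→(p1,_,-1)
state=p1 head=2 tape=10#[1]_101   (p1,1)→(p0,#,+1)
state=p0 head=3 tape=10##[_]101
The non-blank tape span at halt is 10##_101.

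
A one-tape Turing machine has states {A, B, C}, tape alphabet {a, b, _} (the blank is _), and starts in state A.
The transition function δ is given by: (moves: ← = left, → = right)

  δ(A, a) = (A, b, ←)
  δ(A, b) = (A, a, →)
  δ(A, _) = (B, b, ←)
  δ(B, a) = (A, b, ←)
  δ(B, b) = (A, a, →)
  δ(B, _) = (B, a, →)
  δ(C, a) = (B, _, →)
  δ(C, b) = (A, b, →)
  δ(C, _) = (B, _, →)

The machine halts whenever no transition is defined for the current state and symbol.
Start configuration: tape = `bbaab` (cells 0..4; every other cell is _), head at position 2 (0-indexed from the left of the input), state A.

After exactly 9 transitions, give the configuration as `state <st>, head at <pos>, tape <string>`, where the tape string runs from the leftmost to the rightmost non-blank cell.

state A, head at 3, tape aaabb

state=A head=2 tape=bb[a]ab   (A,a)→(A,b,←)
state=A head=1 tape=b[b]bab   (A,b)→(A,a,→)
state=A head=2 tape=ba[b]ab   (A,b)→(A,a,→)
state=A head=3 tape=baa[a]b   (A,a)→(A,b,←)
state=A head=2 tape=ba[a]bb   (A,a)→(A,b,←)
state=A head=1 tape=b[a]bbb   (A,a)→(A,b,←)
state=A head=0 tape=[b]bbbb   (A,b)→(A,a,→)
state=A head=1 tape=a[b]bbb   (A,b)→(A,a,→)
state=A head=2 tape=aa[b]bb   (A,b)→(A,a,→)
state=A head=3 tape=aaa[b]b
After 9 steps: state A, head at 3, tape aaabb.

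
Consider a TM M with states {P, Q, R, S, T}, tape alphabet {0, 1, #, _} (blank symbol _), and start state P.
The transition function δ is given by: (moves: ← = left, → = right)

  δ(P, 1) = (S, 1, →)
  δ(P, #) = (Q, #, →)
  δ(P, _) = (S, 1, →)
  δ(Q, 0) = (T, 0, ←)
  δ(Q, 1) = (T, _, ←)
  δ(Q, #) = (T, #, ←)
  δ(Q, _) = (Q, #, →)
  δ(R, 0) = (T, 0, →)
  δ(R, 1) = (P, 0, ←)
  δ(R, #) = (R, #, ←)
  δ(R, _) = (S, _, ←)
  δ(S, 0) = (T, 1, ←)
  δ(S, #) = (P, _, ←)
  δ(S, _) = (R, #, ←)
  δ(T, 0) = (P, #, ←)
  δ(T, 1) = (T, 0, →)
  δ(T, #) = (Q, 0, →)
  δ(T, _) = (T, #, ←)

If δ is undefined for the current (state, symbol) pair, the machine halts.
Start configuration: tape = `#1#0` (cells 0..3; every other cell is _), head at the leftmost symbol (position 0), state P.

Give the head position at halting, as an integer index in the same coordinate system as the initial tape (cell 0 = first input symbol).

0

P | [#]1#0   read # → write #, move →, go to Q
Q | #[1]#0   read 1 → write _, move ←, go to T
T | [#]_#0   read # → write 0, move →, go to Q
Q | 0[_]#0   read _ → write #, move →, go to Q
Q | 0#[#]0   read # → write #, move ←, go to T
T | 0[#]#0   read # → write 0, move →, go to Q
Q | 00[#]0   read # → write #, move ←, go to T
T | 0[0]#0   read 0 → write #, move ←, go to P
P | [0]##0
At halt the head is at cell 0.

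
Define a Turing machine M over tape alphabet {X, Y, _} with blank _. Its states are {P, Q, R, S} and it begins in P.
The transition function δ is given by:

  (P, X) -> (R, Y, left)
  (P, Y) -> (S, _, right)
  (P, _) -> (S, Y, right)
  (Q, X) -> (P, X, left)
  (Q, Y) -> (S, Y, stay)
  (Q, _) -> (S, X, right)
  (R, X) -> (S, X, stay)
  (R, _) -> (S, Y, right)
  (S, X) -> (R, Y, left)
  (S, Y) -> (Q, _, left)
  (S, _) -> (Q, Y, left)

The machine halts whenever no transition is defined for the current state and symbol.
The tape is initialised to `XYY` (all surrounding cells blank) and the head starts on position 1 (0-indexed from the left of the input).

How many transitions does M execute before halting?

P | ___X[Y]Y   read Y → write _, move right, go to S
S | ___X_[Y]   read Y → write _, move left, go to Q
Q | ___X[_]_   read _ → write X, move right, go to S
S | ___XX[_]   read _ → write Y, move left, go to Q
Q | ___X[X]Y   read X → write X, move left, go to P
P | ___[X]XY   read X → write Y, move left, go to R
R | __[_]YXY   read _ → write Y, move right, go to S
S | __Y[Y]XY   read Y → write _, move left, go to Q
Q | __[Y]_XY   read Y → write Y, move stay, go to S
S | __[Y]_XY   read Y → write _, move left, go to Q
Q | _[_]__XY   read _ → write X, move right, go to S
S | _X[_]_XY   read _ → write Y, move left, go to Q
Q | _[X]Y_XY   read X → write X, move left, go to P
P | [_]XY_XY   read _ → write Y, move right, go to S
S | Y[X]Y_XY   read X → write Y, move left, go to R
R | [Y]YY_XY
M halts after 15 transitions.

15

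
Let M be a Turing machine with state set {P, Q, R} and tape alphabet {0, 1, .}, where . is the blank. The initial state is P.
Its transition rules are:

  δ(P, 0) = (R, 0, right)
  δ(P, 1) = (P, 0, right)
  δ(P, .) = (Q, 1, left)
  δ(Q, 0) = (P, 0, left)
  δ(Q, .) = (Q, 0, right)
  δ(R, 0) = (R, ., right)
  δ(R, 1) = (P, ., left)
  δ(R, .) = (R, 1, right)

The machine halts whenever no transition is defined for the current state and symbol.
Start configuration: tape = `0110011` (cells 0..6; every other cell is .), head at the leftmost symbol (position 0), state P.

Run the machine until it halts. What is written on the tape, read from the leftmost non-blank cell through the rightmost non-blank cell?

P | ..[0]110011   read 0 → write 0, move right, go to R
R | ..0[1]10011   read 1 → write ., move left, go to P
P | ..[0].10011   read 0 → write 0, move right, go to R
R | ..0[.]10011   read . → write 1, move right, go to R
R | ..01[1]0011   read 1 → write ., move left, go to P
P | ..0[1].0011   read 1 → write 0, move right, go to P
P | ..00[.]0011   read . → write 1, move left, go to Q
Q | ..0[0]10011   read 0 → write 0, move left, go to P
P | ..[0]010011   read 0 → write 0, move right, go to R
R | ..0[0]10011   read 0 → write ., move right, go to R
R | ..0.[1]0011   read 1 → write ., move left, go to P
P | ..0[.].0011   read . → write 1, move left, go to Q
Q | ..[0]1.0011   read 0 → write 0, move left, go to P
P | .[.]01.0011   read . → write 1, move left, go to Q
Q | [.]101.0011   read . → write 0, move right, go to Q
Q | 0[1]01.0011
The non-blank tape span at halt is 0101.0011.

0101.0011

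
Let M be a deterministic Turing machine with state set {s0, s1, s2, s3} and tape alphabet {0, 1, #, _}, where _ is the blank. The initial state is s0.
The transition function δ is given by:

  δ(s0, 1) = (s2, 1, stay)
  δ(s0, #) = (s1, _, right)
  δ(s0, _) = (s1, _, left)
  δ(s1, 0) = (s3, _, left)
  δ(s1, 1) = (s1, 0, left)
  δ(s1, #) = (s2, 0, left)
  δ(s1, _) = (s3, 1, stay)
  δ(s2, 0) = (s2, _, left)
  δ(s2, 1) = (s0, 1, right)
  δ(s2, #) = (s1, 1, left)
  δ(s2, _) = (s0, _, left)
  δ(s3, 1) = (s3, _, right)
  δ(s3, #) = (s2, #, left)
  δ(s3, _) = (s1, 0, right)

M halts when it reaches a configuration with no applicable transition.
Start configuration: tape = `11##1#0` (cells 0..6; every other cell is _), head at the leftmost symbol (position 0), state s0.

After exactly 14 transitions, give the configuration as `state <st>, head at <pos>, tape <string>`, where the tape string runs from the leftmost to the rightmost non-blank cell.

state s3, head at 0, tape 00_01#0

state=s0 head=0 tape=_[1]1##1#0   (s0,1)→(s2,1,stay)
state=s2 head=0 tape=_[1]1##1#0   (s2,1)→(s0,1,right)
state=s0 head=1 tape=_1[1]##1#0   (s0,1)→(s2,1,stay)
state=s2 head=1 tape=_1[1]##1#0   (s2,1)→(s0,1,right)
state=s0 head=2 tape=_11[#]#1#0   (s0,#)→(s1,_,right)
state=s1 head=3 tape=_11_[#]1#0   (s1,#)→(s2,0,left)
state=s2 head=2 tape=_11[_]01#0   (s2,_)→(s0,_,left)
state=s0 head=1 tape=_1[1]_01#0   (s0,1)→(s2,1,stay)
state=s2 head=1 tape=_1[1]_01#0   (s2,1)→(s0,1,right)
state=s0 head=2 tape=_11[_]01#0   (s0,_)→(s1,_,left)
state=s1 head=1 tape=_1[1]_01#0   (s1,1)→(s1,0,left)
state=s1 head=0 tape=_[1]0_01#0   (s1,1)→(s1,0,left)
state=s1 head=-1 tape=[_]00_01#0   (s1,_)→(s3,1,stay)
state=s3 head=-1 tape=[1]00_01#0   (s3,1)→(s3,_,right)
state=s3 head=0 tape=_[0]0_01#0
After 14 steps: state s3, head at 0, tape 00_01#0.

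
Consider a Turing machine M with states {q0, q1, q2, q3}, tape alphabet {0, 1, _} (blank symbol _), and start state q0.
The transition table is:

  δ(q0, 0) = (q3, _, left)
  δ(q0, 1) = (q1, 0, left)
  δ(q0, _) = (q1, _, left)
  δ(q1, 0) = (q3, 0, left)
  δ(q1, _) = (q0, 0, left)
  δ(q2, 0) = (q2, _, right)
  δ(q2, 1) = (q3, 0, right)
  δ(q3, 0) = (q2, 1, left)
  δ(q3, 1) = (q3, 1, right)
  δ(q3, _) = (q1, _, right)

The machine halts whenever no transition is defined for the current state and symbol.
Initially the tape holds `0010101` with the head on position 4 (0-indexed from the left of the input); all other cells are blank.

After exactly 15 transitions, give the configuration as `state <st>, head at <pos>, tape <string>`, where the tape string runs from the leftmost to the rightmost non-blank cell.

state=q0 head=4 tape=0010[1]01__   (q0,1)→(q1,0,left)
state=q1 head=3 tape=001[0]001__   (q1,0)→(q3,0,left)
state=q3 head=2 tape=00[1]0001__   (q3,1)→(q3,1,right)
state=q3 head=3 tape=001[0]001__   (q3,0)→(q2,1,left)
state=q2 head=2 tape=00[1]1001__   (q2,1)→(q3,0,right)
state=q3 head=3 tape=000[1]001__   (q3,1)→(q3,1,right)
state=q3 head=4 tape=0001[0]01__   (q3,0)→(q2,1,left)
state=q2 head=3 tape=000[1]101__   (q2,1)→(q3,0,right)
state=q3 head=4 tape=0000[1]01__   (q3,1)→(q3,1,right)
state=q3 head=5 tape=00001[0]1__   (q3,0)→(q2,1,left)
state=q2 head=4 tape=0000[1]11__   (q2,1)→(q3,0,right)
state=q3 head=5 tape=00000[1]1__   (q3,1)→(q3,1,right)
state=q3 head=6 tape=000001[1]__   (q3,1)→(q3,1,right)
state=q3 head=7 tape=0000011[_]_   (q3,_)→(q1,_,right)
state=q1 head=8 tape=0000011_[_]   (q1,_)→(q0,0,left)
state=q0 head=7 tape=0000011[_]0
After 15 steps: state q0, head at 7, tape 0000011_0.

state q0, head at 7, tape 0000011_0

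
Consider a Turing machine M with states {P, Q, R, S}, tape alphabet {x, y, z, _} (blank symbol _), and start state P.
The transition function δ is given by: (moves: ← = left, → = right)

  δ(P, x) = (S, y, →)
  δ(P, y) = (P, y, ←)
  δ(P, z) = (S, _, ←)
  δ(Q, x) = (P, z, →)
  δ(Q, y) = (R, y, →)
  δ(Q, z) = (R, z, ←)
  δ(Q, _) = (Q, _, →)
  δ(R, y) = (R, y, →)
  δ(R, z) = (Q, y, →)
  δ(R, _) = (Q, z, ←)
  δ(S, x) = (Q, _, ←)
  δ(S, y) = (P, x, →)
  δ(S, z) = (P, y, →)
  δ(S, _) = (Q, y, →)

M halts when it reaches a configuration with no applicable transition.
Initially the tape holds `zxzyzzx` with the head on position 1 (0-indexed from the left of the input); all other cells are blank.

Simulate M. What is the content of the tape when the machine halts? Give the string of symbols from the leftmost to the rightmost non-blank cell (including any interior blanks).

P | _z[x]zyzzx_   read x → write y, move →, go to S
S | _zy[z]yzzx_   read z → write y, move →, go to P
P | _zyy[y]zzx_   read y → write y, move ←, go to P
P | _zy[y]yzzx_   read y → write y, move ←, go to P
P | _z[y]yyzzx_   read y → write y, move ←, go to P
P | _[z]yyyzzx_   read z → write _, move ←, go to S
S | [_]_yyyzzx_   read _ → write y, move →, go to Q
Q | y[_]yyyzzx_   read _ → write _, move →, go to Q
Q | y_[y]yyzzx_   read y → write y, move →, go to R
R | y_y[y]yzzx_   read y → write y, move →, go to R
R | y_yy[y]zzx_   read y → write y, move →, go to R
R | y_yyy[z]zx_   read z → write y, move →, go to Q
Q | y_yyyy[z]x_   read z → write z, move ←, go to R
R | y_yyy[y]zx_   read y → write y, move →, go to R
R | y_yyyy[z]x_   read z → write y, move →, go to Q
Q | y_yyyyy[x]_   read x → write z, move →, go to P
P | y_yyyyyz[_]
The non-blank tape span at halt is y_yyyyyz.

y_yyyyyz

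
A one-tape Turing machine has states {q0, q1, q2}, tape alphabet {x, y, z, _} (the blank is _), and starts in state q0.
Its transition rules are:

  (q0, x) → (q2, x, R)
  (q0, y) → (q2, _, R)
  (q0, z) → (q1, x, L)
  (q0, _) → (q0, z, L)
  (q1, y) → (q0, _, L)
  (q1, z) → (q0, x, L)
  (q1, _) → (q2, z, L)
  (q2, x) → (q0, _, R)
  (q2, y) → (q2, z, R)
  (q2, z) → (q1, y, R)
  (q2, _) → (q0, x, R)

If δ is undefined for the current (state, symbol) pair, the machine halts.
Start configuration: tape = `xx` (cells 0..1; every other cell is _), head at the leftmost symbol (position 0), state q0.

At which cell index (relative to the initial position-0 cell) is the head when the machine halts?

q0 | [x]x__   read x → write x, move R, go to q2
q2 | x[x]__   read x → write _, move R, go to q0
q0 | x_[_]_   read _ → write z, move L, go to q0
q0 | x[_]z_   read _ → write z, move L, go to q0
q0 | [x]zz_   read x → write x, move R, go to q2
q2 | x[z]z_   read z → write y, move R, go to q1
q1 | xy[z]_   read z → write x, move L, go to q0
q0 | x[y]x_   read y → write _, move R, go to q2
q2 | x_[x]_   read x → write _, move R, go to q0
q0 | x__[_]   read _ → write z, move L, go to q0
q0 | x_[_]z   read _ → write z, move L, go to q0
q0 | x[_]zz   read _ → write z, move L, go to q0
q0 | [x]zzz   read x → write x, move R, go to q2
q2 | x[z]zz   read z → write y, move R, go to q1
q1 | xy[z]z   read z → write x, move L, go to q0
q0 | x[y]xz   read y → write _, move R, go to q2
q2 | x_[x]z   read x → write _, move R, go to q0
q0 | x__[z]   read z → write x, move L, go to q1
q1 | x_[_]x   read _ → write z, move L, go to q2
q2 | x[_]zx   read _ → write x, move R, go to q0
q0 | xx[z]x   read z → write x, move L, go to q1
q1 | x[x]xx
At halt the head is at cell 1.

1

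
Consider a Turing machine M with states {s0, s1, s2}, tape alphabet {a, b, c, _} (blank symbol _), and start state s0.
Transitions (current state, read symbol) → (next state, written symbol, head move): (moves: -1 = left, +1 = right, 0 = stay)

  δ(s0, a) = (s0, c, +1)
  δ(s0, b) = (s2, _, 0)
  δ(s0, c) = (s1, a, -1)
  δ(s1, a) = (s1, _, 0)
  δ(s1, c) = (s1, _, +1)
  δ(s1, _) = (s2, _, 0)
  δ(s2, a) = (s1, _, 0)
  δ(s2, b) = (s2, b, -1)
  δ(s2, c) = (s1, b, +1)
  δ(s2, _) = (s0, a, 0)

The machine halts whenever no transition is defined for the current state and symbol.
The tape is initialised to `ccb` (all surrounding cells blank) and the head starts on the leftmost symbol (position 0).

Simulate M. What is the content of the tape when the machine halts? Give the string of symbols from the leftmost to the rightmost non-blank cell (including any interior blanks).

state=s0 head=0 tape=_[c]cb_   (s0,c)→(s1,a,-1)
state=s1 head=-1 tape=[_]acb_   (s1,_)→(s2,_,0)
state=s2 head=-1 tape=[_]acb_   (s2,_)→(s0,a,0)
state=s0 head=-1 tape=[a]acb_   (s0,a)→(s0,c,+1)
state=s0 head=0 tape=c[a]cb_   (s0,a)→(s0,c,+1)
state=s0 head=1 tape=cc[c]b_   (s0,c)→(s1,a,-1)
state=s1 head=0 tape=c[c]ab_   (s1,c)→(s1,_,+1)
state=s1 head=1 tape=c_[a]b_   (s1,a)→(s1,_,0)
state=s1 head=1 tape=c_[_]b_   (s1,_)→(s2,_,0)
state=s2 head=1 tape=c_[_]b_   (s2,_)→(s0,a,0)
state=s0 head=1 tape=c_[a]b_   (s0,a)→(s0,c,+1)
state=s0 head=2 tape=c_c[b]_   (s0,b)→(s2,_,0)
state=s2 head=2 tape=c_c[_]_   (s2,_)→(s0,a,0)
state=s0 head=2 tape=c_c[a]_   (s0,a)→(s0,c,+1)
state=s0 head=3 tape=c_cc[_]
The non-blank tape span at halt is c_cc.

c_cc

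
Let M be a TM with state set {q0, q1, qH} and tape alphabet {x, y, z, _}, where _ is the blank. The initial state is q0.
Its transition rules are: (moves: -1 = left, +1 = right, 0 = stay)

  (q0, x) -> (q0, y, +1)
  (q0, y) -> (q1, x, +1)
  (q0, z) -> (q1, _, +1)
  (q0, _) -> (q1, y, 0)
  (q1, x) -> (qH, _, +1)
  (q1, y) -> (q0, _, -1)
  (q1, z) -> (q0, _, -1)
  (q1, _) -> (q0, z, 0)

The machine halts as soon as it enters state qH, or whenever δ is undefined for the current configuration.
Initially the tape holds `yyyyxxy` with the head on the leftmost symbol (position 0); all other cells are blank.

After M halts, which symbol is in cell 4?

state=q0 head=0 tape=[y]yyyxxy   (q0,y)→(q1,x,+1)
state=q1 head=1 tape=x[y]yyxxy   (q1,y)→(q0,_,-1)
state=q0 head=0 tape=[x]_yyxxy   (q0,x)→(q0,y,+1)
state=q0 head=1 tape=y[_]yyxxy   (q0,_)→(q1,y,0)
state=q1 head=1 tape=y[y]yyxxy   (q1,y)→(q0,_,-1)
state=q0 head=0 tape=[y]_yyxxy   (q0,y)→(q1,x,+1)
state=q1 head=1 tape=x[_]yyxxy   (q1,_)→(q0,z,0)
state=q0 head=1 tape=x[z]yyxxy   (q0,z)→(q1,_,+1)
state=q1 head=2 tape=x_[y]yxxy   (q1,y)→(q0,_,-1)
state=q0 head=1 tape=x[_]_yxxy   (q0,_)→(q1,y,0)
state=q1 head=1 tape=x[y]_yxxy   (q1,y)→(q0,_,-1)
state=q0 head=0 tape=[x]__yxxy   (q0,x)→(q0,y,+1)
state=q0 head=1 tape=y[_]_yxxy   (q0,_)→(q1,y,0)
state=q1 head=1 tape=y[y]_yxxy   (q1,y)→(q0,_,-1)
state=q0 head=0 tape=[y]__yxxy   (q0,y)→(q1,x,+1)
state=q1 head=1 tape=x[_]_yxxy   (q1,_)→(q0,z,0)
state=q0 head=1 tape=x[z]_yxxy   (q0,z)→(q1,_,+1)
state=q1 head=2 tape=x_[_]yxxy   (q1,_)→(q0,z,0)
state=q0 head=2 tape=x_[z]yxxy   (q0,z)→(q1,_,+1)
state=q1 head=3 tape=x__[y]xxy   (q1,y)→(q0,_,-1)
state=q0 head=2 tape=x_[_]_xxy   (q0,_)→(q1,y,0)
state=q1 head=2 tape=x_[y]_xxy   (q1,y)→(q0,_,-1)
state=q0 head=1 tape=x[_]__xxy   (q0,_)→(q1,y,0)
state=q1 head=1 tape=x[y]__xxy   (q1,y)→(q0,_,-1)
state=q0 head=0 tape=[x]___xxy   (q0,x)→(q0,y,+1)
state=q0 head=1 tape=y[_]__xxy   (q0,_)→(q1,y,0)
state=q1 head=1 tape=y[y]__xxy   (q1,y)→(q0,_,-1)
state=q0 head=0 tape=[y]___xxy   (q0,y)→(q1,x,+1)
state=q1 head=1 tape=x[_]__xxy   (q1,_)→(q0,z,0)
state=q0 head=1 tape=x[z]__xxy   (q0,z)→(q1,_,+1)
state=q1 head=2 tape=x_[_]_xxy   (q1,_)→(q0,z,0)
state=q0 head=2 tape=x_[z]_xxy   (q0,z)→(q1,_,+1)
state=q1 head=3 tape=x__[_]xxy   (q1,_)→(q0,z,0)
state=q0 head=3 tape=x__[z]xxy   (q0,z)→(q1,_,+1)
state=q1 head=4 tape=x___[x]xy   (q1,x)→(qH,_,+1)
state=qH head=5 tape=x____[x]y
Cell 4 holds _ when M halts.

_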